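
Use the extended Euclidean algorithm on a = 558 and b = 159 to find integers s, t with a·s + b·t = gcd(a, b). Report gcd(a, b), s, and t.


Euclidean algorithm on (558, 159) — divide until remainder is 0:
  558 = 3 · 159 + 81
  159 = 1 · 81 + 78
  81 = 1 · 78 + 3
  78 = 26 · 3 + 0
gcd(558, 159) = 3.
Track Bezout coefficients alongside the remainders: start with r₀ = 558 = a·1 + b·0 (s = 1, t = 0) and r₁ = 159 = a·0 + b·1 (s = 0, t = 1); each new remainder r_{k+1} = r_{k-1} − q_k·r_k inherits s_{k+1} = s_{k-1} − q_k·s_k, t_{k+1} = t_{k-1} − q_k·t_k, so r_k = a·s_k + b·t_k at every step:
  q = 3: r = 81, s = 1 − 3·0 = 1, t = 0 − 3·1 = -3  (check: 558·1 + 159·(-3) = 81)
  q = 1: r = 78, s = 0 − 1·1 = -1, t = 1 − 1·(-3) = 4  (check: 558·(-1) + 159·4 = 78)
  q = 1: r = 3, s = 1 − 1·(-1) = 2, t = -3 − 1·4 = -7  (check: 558·2 + 159·(-7) = 3)
The row with r = 3 (the gcd) gives the Bezout coefficients s = 2, t = -7.
Result: 558 · (2) + 159 · (-7) = 3.

gcd(558, 159) = 3; s = 2, t = -7 (check: 558·2 + 159·(-7) = 3).


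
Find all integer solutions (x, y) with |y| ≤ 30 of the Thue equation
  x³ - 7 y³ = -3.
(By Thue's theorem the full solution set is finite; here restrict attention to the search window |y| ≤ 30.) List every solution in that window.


The equation is x³ - 7y³ = -3. For fixed y, x³ = 7·y³ − 3, so a solution requires the RHS to be a perfect cube.
Strategy: iterate y from -30 to 30, compute RHS = 7·y³ − 3, and check whether it is a (positive or negative) perfect cube.
Check small values of y:
  y = 0: RHS = -3 is not a perfect cube.
  y = 1: RHS = 4 is not a perfect cube.
  y = -1: RHS = -10 is not a perfect cube.
  y = 2: RHS = 53 is not a perfect cube.
  y = -2: RHS = -59 is not a perfect cube.
  y = 3: RHS = 186 is not a perfect cube.
  y = -3: RHS = -192 is not a perfect cube.
Continuing the search up to |y| = 30 finds no solutions either.
No (x, y) in the scanned range satisfies the equation.

No integer solutions with |y| ≤ 30.


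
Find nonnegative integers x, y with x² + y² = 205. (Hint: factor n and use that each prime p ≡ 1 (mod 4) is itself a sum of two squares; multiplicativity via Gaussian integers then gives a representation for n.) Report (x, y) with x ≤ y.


Step 1: Factor n = 205 = 5 · 41.
Step 2: Check the mod-4 condition on each prime factor: 5 ≡ 1 (mod 4), exponent 1; 41 ≡ 1 (mod 4), exponent 1.
All primes ≡ 3 (mod 4) appear to even exponent (or don't appear), so by the two-squares theorem n IS expressible as a sum of two squares.
Step 3: Build a representation. Here n = 5 · 41 is a product of primes ≡ 1 (mod 4). Each prime p ≡ 1 (mod 4) is itself a sum of two squares; find a² by testing p − a² for a perfect square:
  5: 5 − 1² = 4 = 2² ⇒ 5 = 1² + 2².
  41: 41 − 1² = 40, 41 − 2² = 37, 41 − 3² = 32, 41 − 4² = 25 = 5² ⇒ 41 = 4² + 5².
  Combine using the Brahmagupta–Fibonacci identity (a² + b²)(c² + d²) = (ac − bd)² + (ad + bc)² = (ac + bd)² + (ad − bc)²:
  5 · 41 = 205: from (1² + 2²)(4² + 5²), take (1·4 − 2·5, 1·5 + 2·4) = (4 − 10, 5 + 8) = (-6, 13); dropping signs (only squares matter) gives (6, 13); check 6² + 13² = 36 + 169 = 205 ✓.
Step 4: Order so x ≤ y and verify: 6² + 13² = 36 + 169 = 205 = n. ✓

n = 205 = 6² + 13² (one valid representation with x ≤ y).


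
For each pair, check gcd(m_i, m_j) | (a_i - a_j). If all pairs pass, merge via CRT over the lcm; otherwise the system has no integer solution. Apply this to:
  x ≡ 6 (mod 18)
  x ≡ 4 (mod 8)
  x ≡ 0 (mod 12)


Moduli 18, 8, 12 are not pairwise coprime, so CRT works modulo lcm(m_i) when all pairwise compatibility conditions hold.
Pairwise compatibility: gcd(m_i, m_j) must divide a_i - a_j for every pair.
Merge one congruence at a time:
  Start: x ≡ 6 (mod 18).
  Combine with x ≡ 4 (mod 8): gcd(18, 8) = 2; 4 - 6 = -2, which IS divisible by 2, so compatible.
    Write x = 6 + 18·t and substitute into x ≡ 4 (mod 8): 18·t ≡ 4 − 6 = -2 (mod 8).
    Divide the congruence (and modulus) by g = 2: 9·t ≡ -1 (mod 4).
    Reduce coefficients mod 4: 1·t ≡ 3 (mod 4).
    So t ≡ 3 (mod 4).
    Then x = 6 + 18·3 = 60, valid modulo lcm(18, 8) = 72: x ≡ 60 (mod 72).
  Combine with x ≡ 0 (mod 12): gcd(72, 12) = 12; 0 - 60 = -60, which IS divisible by 12, so compatible.
    Write x = 60 + 72·t and substitute into x ≡ 0 (mod 12): 72·t ≡ 0 − 60 = -60 (mod 12).
    Divide the congruence (and modulus) by g = 12: 6·t ≡ -5 (mod 1).
    Modulo 1 every t works; take t = 0.
    Then x = 60 + 72·0 = 60, valid modulo lcm(72, 12) = 72: x ≡ 60 (mod 72).
Verify: 60 mod 18 = 6, 60 mod 8 = 4, 60 mod 12 = 0.

x ≡ 60 (mod 72).


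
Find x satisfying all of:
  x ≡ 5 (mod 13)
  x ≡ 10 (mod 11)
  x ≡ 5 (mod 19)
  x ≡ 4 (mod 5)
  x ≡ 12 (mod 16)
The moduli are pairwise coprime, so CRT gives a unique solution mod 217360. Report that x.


Product of moduli M = 13 · 11 · 19 · 5 · 16 = 217360.
Merge one congruence at a time:
  Start: x ≡ 5 (mod 13).
  Combine with x ≡ 10 (mod 11); new modulus lcm = 143.
    Write x = 5 + 13·t and substitute into x ≡ 10 (mod 11): 13·t ≡ 10 − 5 = 5 (mod 11).
    Reduce coefficients mod 11: 2·t ≡ 5 (mod 11).
    The inverse of 2 mod 11 is 6 (since 2·6 = 12 = 1·11 + 1), so t ≡ 6·5 = 30 ≡ 8 (mod 11).
    Then x = 5 + 13·8 = 109, valid modulo lcm(13, 11) = 143: x ≡ 109 (mod 143).
  Combine with x ≡ 5 (mod 19); new modulus lcm = 2717.
    Write x = 109 + 143·t and substitute into x ≡ 5 (mod 19): 143·t ≡ 5 − 109 = -104 (mod 19).
    Reduce coefficients mod 19: 10·t ≡ 10 (mod 19).
    The inverse of 10 mod 19 is 2 (since 10·2 = 20 = 1·19 + 1), so t ≡ 2·10 = 20 ≡ 1 (mod 19).
    Then x = 109 + 143·1 = 252, valid modulo lcm(143, 19) = 2717: x ≡ 252 (mod 2717).
  Combine with x ≡ 4 (mod 5); new modulus lcm = 13585.
    Write x = 252 + 2717·t and substitute into x ≡ 4 (mod 5): 2717·t ≡ 4 − 252 = -248 (mod 5).
    Reduce coefficients mod 5: 2·t ≡ 2 (mod 5).
    The inverse of 2 mod 5 is 3 (since 2·3 = 6 = 1·5 + 1), so t ≡ 3·2 = 6 ≡ 1 (mod 5).
    Then x = 252 + 2717·1 = 2969, valid modulo lcm(2717, 5) = 13585: x ≡ 2969 (mod 13585).
  Combine with x ≡ 12 (mod 16); new modulus lcm = 217360.
    Write x = 2969 + 13585·t and substitute into x ≡ 12 (mod 16): 13585·t ≡ 12 − 2969 = -2957 (mod 16).
    Reduce coefficients mod 16: 1·t ≡ 3 (mod 16).
    So t ≡ 3 (mod 16).
    Then x = 2969 + 13585·3 = 43724, valid modulo lcm(13585, 16) = 217360: x ≡ 43724 (mod 217360).
Verify against each original: 43724 mod 13 = 5, 43724 mod 11 = 10, 43724 mod 19 = 5, 43724 mod 5 = 4, 43724 mod 16 = 12.

x ≡ 43724 (mod 217360).


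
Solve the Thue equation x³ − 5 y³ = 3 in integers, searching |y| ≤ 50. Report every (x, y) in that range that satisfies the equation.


The equation is x³ - 5y³ = 3. For fixed y, x³ = 5·y³ + 3, so a solution requires the RHS to be a perfect cube.
Strategy: iterate y from -50 to 50, compute RHS = 5·y³ + 3, and check whether it is a (positive or negative) perfect cube.
Check small values of y:
  y = 0: RHS = 3 is not a perfect cube.
  y = 1: RHS = 8 = (2)³ ⇒ x = 2 works.
  y = -1: RHS = -2 is not a perfect cube.
  y = 2: RHS = 43 is not a perfect cube.
  y = -2: RHS = -37 is not a perfect cube.
  y = 3: RHS = 138 is not a perfect cube.
  y = -3: RHS = -132 is not a perfect cube.
Continuing the search up to |y| = 50 finds no further solutions beyond those listed.
Collected solutions: (2, 1).

Solutions (with |y| ≤ 50): (2, 1).


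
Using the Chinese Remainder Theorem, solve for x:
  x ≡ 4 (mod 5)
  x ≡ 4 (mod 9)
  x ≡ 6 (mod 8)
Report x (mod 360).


Moduli 5, 9, 8 are pairwise coprime; by CRT there is a unique solution modulo M = 5 · 9 · 8 = 360.
Solve pairwise, accumulating the modulus:
  Start with x ≡ 4 (mod 5).
  Combine with x ≡ 4 (mod 9): since gcd(5, 9) = 1, we get a unique residue mod 45.
    Write x = 4 + 5·t and substitute into x ≡ 4 (mod 9): 5·t ≡ 4 − 4 = 0 (mod 9).
    The inverse of 5 mod 9 is 2 (since 5·2 = 10 = 1·9 + 1), so t ≡ 2·0 = 0 ≡ 0 (mod 9).
    Then x = 4 + 5·0 = 4, valid modulo lcm(5, 9) = 45: x ≡ 4 (mod 45).
  Combine with x ≡ 6 (mod 8): since gcd(45, 8) = 1, we get a unique residue mod 360.
    Write x = 4 + 45·t and substitute into x ≡ 6 (mod 8): 45·t ≡ 6 − 4 = 2 (mod 8).
    Reduce coefficients mod 8: 5·t ≡ 2 (mod 8).
    The inverse of 5 mod 8 is 5 (since 5·5 = 25 = 3·8 + 1), so t ≡ 5·2 = 10 ≡ 2 (mod 8).
    Then x = 4 + 45·2 = 94, valid modulo lcm(45, 8) = 360: x ≡ 94 (mod 360).
Verify: 94 mod 5 = 4 ✓, 94 mod 9 = 4 ✓, 94 mod 8 = 6 ✓.

x ≡ 94 (mod 360).


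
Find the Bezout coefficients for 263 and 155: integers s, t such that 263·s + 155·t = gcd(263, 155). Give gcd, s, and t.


Euclidean algorithm on (263, 155) — divide until remainder is 0:
  263 = 1 · 155 + 108
  155 = 1 · 108 + 47
  108 = 2 · 47 + 14
  47 = 3 · 14 + 5
  14 = 2 · 5 + 4
  5 = 1 · 4 + 1
  4 = 4 · 1 + 0
gcd(263, 155) = 1.
Track Bezout coefficients alongside the remainders: start with r₀ = 263 = a·1 + b·0 (s = 1, t = 0) and r₁ = 155 = a·0 + b·1 (s = 0, t = 1); each new remainder r_{k+1} = r_{k-1} − q_k·r_k inherits s_{k+1} = s_{k-1} − q_k·s_k, t_{k+1} = t_{k-1} − q_k·t_k, so r_k = a·s_k + b·t_k at every step:
  q = 1: r = 108, s = 1 − 1·0 = 1, t = 0 − 1·1 = -1  (check: 263·1 + 155·(-1) = 108)
  q = 1: r = 47, s = 0 − 1·1 = -1, t = 1 − 1·(-1) = 2  (check: 263·(-1) + 155·2 = 47)
  q = 2: r = 14, s = 1 − 2·(-1) = 3, t = -1 − 2·2 = -5  (check: 263·3 + 155·(-5) = 14)
  q = 3: r = 5, s = -1 − 3·3 = -10, t = 2 − 3·(-5) = 17  (check: 263·(-10) + 155·17 = 5)
  q = 2: r = 4, s = 3 − 2·(-10) = 23, t = -5 − 2·17 = -39  (check: 263·23 + 155·(-39) = 4)
  q = 1: r = 1, s = -10 − 1·23 = -33, t = 17 − 1·(-39) = 56  (check: 263·(-33) + 155·56 = 1)
The row with r = 1 (the gcd) gives the Bezout coefficients s = -33, t = 56.
Result: 263 · (-33) + 155 · (56) = 1.

gcd(263, 155) = 1; s = -33, t = 56 (check: 263·(-33) + 155·56 = 1).


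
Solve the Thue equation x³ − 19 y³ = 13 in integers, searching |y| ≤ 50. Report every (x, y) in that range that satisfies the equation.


The equation is x³ - 19y³ = 13. For fixed y, x³ = 19·y³ + 13, so a solution requires the RHS to be a perfect cube.
Strategy: iterate y from -50 to 50, compute RHS = 19·y³ + 13, and check whether it is a (positive or negative) perfect cube.
Check small values of y:
  y = 0: RHS = 13 is not a perfect cube.
  y = 1: RHS = 32 is not a perfect cube.
  y = -1: RHS = -6 is not a perfect cube.
  y = 2: RHS = 165 is not a perfect cube.
  y = -2: RHS = -139 is not a perfect cube.
  y = 3: RHS = 526 is not a perfect cube.
  y = -3: RHS = -500 is not a perfect cube.
Continuing the search up to |y| = 50 finds no solutions either.
No (x, y) in the scanned range satisfies the equation.

No integer solutions with |y| ≤ 50.


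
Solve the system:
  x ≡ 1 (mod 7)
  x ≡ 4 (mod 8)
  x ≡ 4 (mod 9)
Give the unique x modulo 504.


Moduli 7, 8, 9 are pairwise coprime; by CRT there is a unique solution modulo M = 7 · 8 · 9 = 504.
Solve pairwise, accumulating the modulus:
  Start with x ≡ 1 (mod 7).
  Combine with x ≡ 4 (mod 8): since gcd(7, 8) = 1, we get a unique residue mod 56.
    Write x = 1 + 7·t and substitute into x ≡ 4 (mod 8): 7·t ≡ 4 − 1 = 3 (mod 8).
    The inverse of 7 mod 8 is 7 (since 7·7 = 49 = 6·8 + 1), so t ≡ 7·3 = 21 ≡ 5 (mod 8).
    Then x = 1 + 7·5 = 36, valid modulo lcm(7, 8) = 56: x ≡ 36 (mod 56).
  Combine with x ≡ 4 (mod 9): since gcd(56, 9) = 1, we get a unique residue mod 504.
    Write x = 36 + 56·t and substitute into x ≡ 4 (mod 9): 56·t ≡ 4 − 36 = -32 (mod 9).
    Reduce coefficients mod 9: 2·t ≡ 4 (mod 9).
    The inverse of 2 mod 9 is 5 (since 2·5 = 10 = 1·9 + 1), so t ≡ 5·4 = 20 ≡ 2 (mod 9).
    Then x = 36 + 56·2 = 148, valid modulo lcm(56, 9) = 504: x ≡ 148 (mod 504).
Verify: 148 mod 7 = 1 ✓, 148 mod 8 = 4 ✓, 148 mod 9 = 4 ✓.

x ≡ 148 (mod 504).


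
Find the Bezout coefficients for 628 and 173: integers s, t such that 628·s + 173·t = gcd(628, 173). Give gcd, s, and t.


Euclidean algorithm on (628, 173) — divide until remainder is 0:
  628 = 3 · 173 + 109
  173 = 1 · 109 + 64
  109 = 1 · 64 + 45
  64 = 1 · 45 + 19
  45 = 2 · 19 + 7
  19 = 2 · 7 + 5
  7 = 1 · 5 + 2
  5 = 2 · 2 + 1
  2 = 2 · 1 + 0
gcd(628, 173) = 1.
Track Bezout coefficients alongside the remainders: start with r₀ = 628 = a·1 + b·0 (s = 1, t = 0) and r₁ = 173 = a·0 + b·1 (s = 0, t = 1); each new remainder r_{k+1} = r_{k-1} − q_k·r_k inherits s_{k+1} = s_{k-1} − q_k·s_k, t_{k+1} = t_{k-1} − q_k·t_k, so r_k = a·s_k + b·t_k at every step:
  q = 3: r = 109, s = 1 − 3·0 = 1, t = 0 − 3·1 = -3  (check: 628·1 + 173·(-3) = 109)
  q = 1: r = 64, s = 0 − 1·1 = -1, t = 1 − 1·(-3) = 4  (check: 628·(-1) + 173·4 = 64)
  q = 1: r = 45, s = 1 − 1·(-1) = 2, t = -3 − 1·4 = -7  (check: 628·2 + 173·(-7) = 45)
  q = 1: r = 19, s = -1 − 1·2 = -3, t = 4 − 1·(-7) = 11  (check: 628·(-3) + 173·11 = 19)
  q = 2: r = 7, s = 2 − 2·(-3) = 8, t = -7 − 2·11 = -29  (check: 628·8 + 173·(-29) = 7)
  q = 2: r = 5, s = -3 − 2·8 = -19, t = 11 − 2·(-29) = 69  (check: 628·(-19) + 173·69 = 5)
  q = 1: r = 2, s = 8 − 1·(-19) = 27, t = -29 − 1·69 = -98  (check: 628·27 + 173·(-98) = 2)
  q = 2: r = 1, s = -19 − 2·27 = -73, t = 69 − 2·(-98) = 265  (check: 628·(-73) + 173·265 = 1)
The row with r = 1 (the gcd) gives the Bezout coefficients s = -73, t = 265.
Result: 628 · (-73) + 173 · (265) = 1.

gcd(628, 173) = 1; s = -73, t = 265 (check: 628·(-73) + 173·265 = 1).


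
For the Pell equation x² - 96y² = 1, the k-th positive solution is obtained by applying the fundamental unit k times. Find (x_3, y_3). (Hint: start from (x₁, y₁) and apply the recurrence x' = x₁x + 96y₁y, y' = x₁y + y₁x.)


Step 1: Find the fundamental solution (x₁, y₁) of x² - 96y² = 1.
  Expand √96 as a continued fraction. a₀ = ⌊√96⌋ = 9; iterate m_{k+1} = d_k·a_k − m_k, d_{k+1} = (96 − m_{k+1}²)/d_k, a_{k+1} = ⌊(a₀ + m_{k+1})/d_{k+1}⌋ (starting m₀ = 0, d₀ = 1), with convergents p_k = a_k·p_{k-1} + p_{k-2}, q_k = a_k·q_{k-1} + q_{k-2} (p₋₁ = 1, q₋₁ = 0):
  k = 0: a₀ = 9; p₀/q₀ = 9/1; p₀² − 96·q₀² = 81 − 96 = -15.
  k = 1: m = 9, d = 15, a = ⌊(9 + 9)/15⌋ = 1; p/q = (1·9 + 1)/(1·1 + 0) = 10/1; p² − 96·q² = 100 − 96 = 4.
  k = 2: m = 6, d = 4, a = ⌊(9 + 6)/4⌋ = 3; p/q = (3·10 + 9)/(3·1 + 1) = 39/4; p² − 96·q² = 1521 − 1536 = -15.
  k = 3: m = 6, d = 15, a = ⌊(9 + 6)/15⌋ = 1; p/q = (1·39 + 10)/(1·4 + 1) = 49/5; p² − 96·q² = 2401 − 2400 = 1.
  The first convergent with p² − 96·q² = 1 gives the fundamental solution (x₁, y₁) = (49, 5).
Step 2: Apply the recurrence (x_{n+1}, y_{n+1}) = (x₁x_n + 96y₁y_n, x₁y_n + y₁x_n) repeatedly.
  From (x_1, y_1) = (49, 5): x_2 = 49·49 + 96·5·5 = 4801; y_2 = 49·5 + 5·49 = 490.
  From (x_2, y_2) = (4801, 490): x_3 = 49·4801 + 96·5·490 = 470449; y_3 = 49·490 + 5·4801 = 48015.
Step 3: Verify x_3² - 96·y_3² = 221322261601 - 221322261600 = 1 (should be 1). ✓

(x_1, y_1) = (49, 5); (x_3, y_3) = (470449, 48015).


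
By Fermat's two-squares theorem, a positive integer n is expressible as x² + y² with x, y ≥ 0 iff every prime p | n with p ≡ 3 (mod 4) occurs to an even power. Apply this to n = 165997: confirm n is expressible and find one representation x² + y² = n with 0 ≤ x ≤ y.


Step 1: Factor n = 165997 = 13 · 113^2.
Step 2: Check the mod-4 condition on each prime factor: 13 ≡ 1 (mod 4), exponent 1; 113 ≡ 1 (mod 4), exponent 2.
All primes ≡ 3 (mod 4) appear to even exponent (or don't appear), so by the two-squares theorem n IS expressible as a sum of two squares.
Step 3: Build a representation. Here n = 13 · 113 · 113 is a product of primes ≡ 1 (mod 4). Each prime p ≡ 1 (mod 4) is itself a sum of two squares; find a² by testing p − a² for a perfect square:
  13: 13 − 1² = 12, 13 − 2² = 9 = 3² ⇒ 13 = 2² + 3².
  113: 113 − 1² = 112, 113 − 2² = 109, 113 − 3² = 104, 113 − 4² = 97, 113 − 5² = 88, 113 − 6² = 77, 113 − 7² = 64 = 8² ⇒ 113 = 7² + 8².
  Combine using the Brahmagupta–Fibonacci identity (a² + b²)(c² + d²) = (ac − bd)² + (ad + bc)² = (ac + bd)² + (ad − bc)²:
  13 · 113 = 1469: from (2² + 3²)(7² + 8²), take (2·7 − 3·8, 2·8 + 3·7) = (14 − 24, 16 + 21) = (-10, 37); dropping signs (only squares matter) gives (10, 37); check 10² + 37² = 100 + 1369 = 1469 ✓.
  1469 · 113 = 165997: from (10² + 37²)(7² + 8²), take (10·7 − 37·8, 10·8 + 37·7) = (70 − 296, 80 + 259) = (-226, 339); dropping signs (only squares matter) gives (226, 339); check 226² + 339² = 51076 + 114921 = 165997 ✓.
Step 4: Order so x ≤ y and verify: 226² + 339² = 51076 + 114921 = 165997 = n. ✓

n = 165997 = 226² + 339² (one valid representation with x ≤ y).


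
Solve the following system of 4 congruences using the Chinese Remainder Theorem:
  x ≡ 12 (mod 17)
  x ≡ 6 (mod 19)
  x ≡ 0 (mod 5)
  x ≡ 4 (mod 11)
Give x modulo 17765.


Product of moduli M = 17 · 19 · 5 · 11 = 17765.
Merge one congruence at a time:
  Start: x ≡ 12 (mod 17).
  Combine with x ≡ 6 (mod 19); new modulus lcm = 323.
    Write x = 12 + 17·t and substitute into x ≡ 6 (mod 19): 17·t ≡ 6 − 12 = -6 (mod 19).
    Reduce coefficients mod 19: 17·t ≡ 13 (mod 19).
    The inverse of 17 mod 19 is 9 (since 17·9 = 153 = 8·19 + 1), so t ≡ 9·13 = 117 ≡ 3 (mod 19).
    Then x = 12 + 17·3 = 63, valid modulo lcm(17, 19) = 323: x ≡ 63 (mod 323).
  Combine with x ≡ 0 (mod 5); new modulus lcm = 1615.
    Write x = 63 + 323·t and substitute into x ≡ 0 (mod 5): 323·t ≡ 0 − 63 = -63 (mod 5).
    Reduce coefficients mod 5: 3·t ≡ 2 (mod 5).
    The inverse of 3 mod 5 is 2 (since 3·2 = 6 = 1·5 + 1), so t ≡ 2·2 = 4 ≡ 4 (mod 5).
    Then x = 63 + 323·4 = 1355, valid modulo lcm(323, 5) = 1615: x ≡ 1355 (mod 1615).
  Combine with x ≡ 4 (mod 11); new modulus lcm = 17765.
    Write x = 1355 + 1615·t and substitute into x ≡ 4 (mod 11): 1615·t ≡ 4 − 1355 = -1351 (mod 11).
    Reduce coefficients mod 11: 9·t ≡ 2 (mod 11).
    The inverse of 9 mod 11 is 5 (since 9·5 = 45 = 4·11 + 1), so t ≡ 5·2 = 10 ≡ 10 (mod 11).
    Then x = 1355 + 1615·10 = 17505, valid modulo lcm(1615, 11) = 17765: x ≡ 17505 (mod 17765).
Verify against each original: 17505 mod 17 = 12, 17505 mod 19 = 6, 17505 mod 5 = 0, 17505 mod 11 = 4.

x ≡ 17505 (mod 17765).


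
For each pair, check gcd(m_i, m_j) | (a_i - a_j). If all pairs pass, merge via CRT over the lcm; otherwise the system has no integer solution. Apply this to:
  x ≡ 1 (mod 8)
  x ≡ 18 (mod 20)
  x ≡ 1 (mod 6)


Moduli 8, 20, 6 are not pairwise coprime, so CRT works modulo lcm(m_i) when all pairwise compatibility conditions hold.
Pairwise compatibility: gcd(m_i, m_j) must divide a_i - a_j for every pair.
Merge one congruence at a time:
  Start: x ≡ 1 (mod 8).
  Combine with x ≡ 18 (mod 20): gcd(8, 20) = 4, and 18 - 1 = 17 is NOT divisible by 4.
    ⇒ system is inconsistent (no integer solution).

No solution (the system is inconsistent).


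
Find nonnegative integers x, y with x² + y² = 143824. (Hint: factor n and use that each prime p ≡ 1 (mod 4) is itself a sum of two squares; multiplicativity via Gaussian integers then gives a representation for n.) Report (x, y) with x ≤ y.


Step 1: Factor n = 143824 = 2^4 · 89 · 101.
Step 2: Check the mod-4 condition on each prime factor: 2 = 2 (special); 89 ≡ 1 (mod 4), exponent 1; 101 ≡ 1 (mod 4), exponent 1.
All primes ≡ 3 (mod 4) appear to even exponent (or don't appear), so by the two-squares theorem n IS expressible as a sum of two squares.
Step 3: Build a representation. Group n = k² · m with k = 4 and m = 89 · 101 = 8989 (a product of primes ≡ 1 (mod 4)); a representation of m scales to one of n via (k·x)² + (k·y)² = k²(x² + y²). Each prime p ≡ 1 (mod 4) is itself a sum of two squares; find a² by testing p − a² for a perfect square:
  89: 89 − 1² = 88, 89 − 2² = 85, 89 − 3² = 80, 89 − 4² = 73, 89 − 5² = 64 = 8² ⇒ 89 = 5² + 8².
  101: 101 − 1² = 100 = 10² ⇒ 101 = 1² + 10².
  Combine using the Brahmagupta–Fibonacci identity (a² + b²)(c² + d²) = (ac − bd)² + (ad + bc)² = (ac + bd)² + (ad − bc)²:
  89 · 101 = 8989: from (5² + 8²)(1² + 10²), take (5·1 − 8·10, 5·10 + 8·1) = (5 − 80, 50 + 8) = (-75, 58); dropping signs (only squares matter) gives (75, 58); check 75² + 58² = 5625 + 3364 = 8989 ✓.
  Scale by k = 4: (4·75, 4·58) = (300, 232).
Step 4: Order so x ≤ y and verify: 232² + 300² = 53824 + 90000 = 143824 = n. ✓

n = 143824 = 232² + 300² (one valid representation with x ≤ y).


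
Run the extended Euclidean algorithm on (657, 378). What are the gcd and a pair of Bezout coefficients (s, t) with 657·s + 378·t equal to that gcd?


Euclidean algorithm on (657, 378) — divide until remainder is 0:
  657 = 1 · 378 + 279
  378 = 1 · 279 + 99
  279 = 2 · 99 + 81
  99 = 1 · 81 + 18
  81 = 4 · 18 + 9
  18 = 2 · 9 + 0
gcd(657, 378) = 9.
Track Bezout coefficients alongside the remainders: start with r₀ = 657 = a·1 + b·0 (s = 1, t = 0) and r₁ = 378 = a·0 + b·1 (s = 0, t = 1); each new remainder r_{k+1} = r_{k-1} − q_k·r_k inherits s_{k+1} = s_{k-1} − q_k·s_k, t_{k+1} = t_{k-1} − q_k·t_k, so r_k = a·s_k + b·t_k at every step:
  q = 1: r = 279, s = 1 − 1·0 = 1, t = 0 − 1·1 = -1  (check: 657·1 + 378·(-1) = 279)
  q = 1: r = 99, s = 0 − 1·1 = -1, t = 1 − 1·(-1) = 2  (check: 657·(-1) + 378·2 = 99)
  q = 2: r = 81, s = 1 − 2·(-1) = 3, t = -1 − 2·2 = -5  (check: 657·3 + 378·(-5) = 81)
  q = 1: r = 18, s = -1 − 1·3 = -4, t = 2 − 1·(-5) = 7  (check: 657·(-4) + 378·7 = 18)
  q = 4: r = 9, s = 3 − 4·(-4) = 19, t = -5 − 4·7 = -33  (check: 657·19 + 378·(-33) = 9)
The row with r = 9 (the gcd) gives the Bezout coefficients s = 19, t = -33.
Result: 657 · (19) + 378 · (-33) = 9.

gcd(657, 378) = 9; s = 19, t = -33 (check: 657·19 + 378·(-33) = 9).


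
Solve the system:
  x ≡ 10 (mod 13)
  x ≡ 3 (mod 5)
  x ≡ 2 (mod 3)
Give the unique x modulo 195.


Moduli 13, 5, 3 are pairwise coprime; by CRT there is a unique solution modulo M = 13 · 5 · 3 = 195.
Solve pairwise, accumulating the modulus:
  Start with x ≡ 10 (mod 13).
  Combine with x ≡ 3 (mod 5): since gcd(13, 5) = 1, we get a unique residue mod 65.
    Write x = 10 + 13·t and substitute into x ≡ 3 (mod 5): 13·t ≡ 3 − 10 = -7 (mod 5).
    Reduce coefficients mod 5: 3·t ≡ 3 (mod 5).
    The inverse of 3 mod 5 is 2 (since 3·2 = 6 = 1·5 + 1), so t ≡ 2·3 = 6 ≡ 1 (mod 5).
    Then x = 10 + 13·1 = 23, valid modulo lcm(13, 5) = 65: x ≡ 23 (mod 65).
  Combine with x ≡ 2 (mod 3): since gcd(65, 3) = 1, we get a unique residue mod 195.
    Write x = 23 + 65·t and substitute into x ≡ 2 (mod 3): 65·t ≡ 2 − 23 = -21 (mod 3).
    Reduce coefficients mod 3: 2·t ≡ 0 (mod 3).
    The inverse of 2 mod 3 is 2 (since 2·2 = 4 = 1·3 + 1), so t ≡ 2·0 = 0 ≡ 0 (mod 3).
    Then x = 23 + 65·0 = 23, valid modulo lcm(65, 3) = 195: x ≡ 23 (mod 195).
Verify: 23 mod 13 = 10 ✓, 23 mod 5 = 3 ✓, 23 mod 3 = 2 ✓.

x ≡ 23 (mod 195).


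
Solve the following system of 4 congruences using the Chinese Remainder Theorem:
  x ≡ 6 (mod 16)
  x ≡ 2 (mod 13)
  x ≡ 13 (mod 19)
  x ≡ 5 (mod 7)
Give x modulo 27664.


Product of moduli M = 16 · 13 · 19 · 7 = 27664.
Merge one congruence at a time:
  Start: x ≡ 6 (mod 16).
  Combine with x ≡ 2 (mod 13); new modulus lcm = 208.
    Write x = 6 + 16·t and substitute into x ≡ 2 (mod 13): 16·t ≡ 2 − 6 = -4 (mod 13).
    Reduce coefficients mod 13: 3·t ≡ 9 (mod 13).
    The inverse of 3 mod 13 is 9 (since 3·9 = 27 = 2·13 + 1), so t ≡ 9·9 = 81 ≡ 3 (mod 13).
    Then x = 6 + 16·3 = 54, valid modulo lcm(16, 13) = 208: x ≡ 54 (mod 208).
  Combine with x ≡ 13 (mod 19); new modulus lcm = 3952.
    Write x = 54 + 208·t and substitute into x ≡ 13 (mod 19): 208·t ≡ 13 − 54 = -41 (mod 19).
    Reduce coefficients mod 19: 18·t ≡ 16 (mod 19).
    The inverse of 18 mod 19 is 18 (since 18·18 = 324 = 17·19 + 1), so t ≡ 18·16 = 288 ≡ 3 (mod 19).
    Then x = 54 + 208·3 = 678, valid modulo lcm(208, 19) = 3952: x ≡ 678 (mod 3952).
  Combine with x ≡ 5 (mod 7); new modulus lcm = 27664.
    Write x = 678 + 3952·t and substitute into x ≡ 5 (mod 7): 3952·t ≡ 5 − 678 = -673 (mod 7).
    Reduce coefficients mod 7: 4·t ≡ 6 (mod 7).
    The inverse of 4 mod 7 is 2 (since 4·2 = 8 = 1·7 + 1), so t ≡ 2·6 = 12 ≡ 5 (mod 7).
    Then x = 678 + 3952·5 = 20438, valid modulo lcm(3952, 7) = 27664: x ≡ 20438 (mod 27664).
Verify against each original: 20438 mod 16 = 6, 20438 mod 13 = 2, 20438 mod 19 = 13, 20438 mod 7 = 5.

x ≡ 20438 (mod 27664).


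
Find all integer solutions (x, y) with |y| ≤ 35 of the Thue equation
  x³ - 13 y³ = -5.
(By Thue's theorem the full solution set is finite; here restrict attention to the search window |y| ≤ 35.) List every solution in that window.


The equation is x³ - 13y³ = -5. For fixed y, x³ = 13·y³ − 5, so a solution requires the RHS to be a perfect cube.
Strategy: iterate y from -35 to 35, compute RHS = 13·y³ − 5, and check whether it is a (positive or negative) perfect cube.
Check small values of y:
  y = 0: RHS = -5 is not a perfect cube.
  y = 1: RHS = 8 = (2)³ ⇒ x = 2 works.
  y = -1: RHS = -18 is not a perfect cube.
  y = 2: RHS = 99 is not a perfect cube.
  y = -2: RHS = -109 is not a perfect cube.
  y = 3: RHS = 346 is not a perfect cube.
  y = -3: RHS = -356 is not a perfect cube.
Continuing the search up to |y| = 35 finds no further solutions beyond those listed.
Collected solutions: (2, 1).

Solutions (with |y| ≤ 35): (2, 1).


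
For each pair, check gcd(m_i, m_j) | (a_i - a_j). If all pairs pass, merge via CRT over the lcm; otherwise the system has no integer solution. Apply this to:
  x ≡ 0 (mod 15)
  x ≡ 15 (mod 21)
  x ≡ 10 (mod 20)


Moduli 15, 21, 20 are not pairwise coprime, so CRT works modulo lcm(m_i) when all pairwise compatibility conditions hold.
Pairwise compatibility: gcd(m_i, m_j) must divide a_i - a_j for every pair.
Merge one congruence at a time:
  Start: x ≡ 0 (mod 15).
  Combine with x ≡ 15 (mod 21): gcd(15, 21) = 3; 15 - 0 = 15, which IS divisible by 3, so compatible.
    Write x = 0 + 15·t and substitute into x ≡ 15 (mod 21): 15·t ≡ 15 − 0 = 15 (mod 21).
    Divide the congruence (and modulus) by g = 3: 5·t ≡ 5 (mod 7).
    The inverse of 5 mod 7 is 3 (since 5·3 = 15 = 2·7 + 1), so t ≡ 3·5 = 15 ≡ 1 (mod 7).
    Then x = 0 + 15·1 = 15, valid modulo lcm(15, 21) = 105: x ≡ 15 (mod 105).
  Combine with x ≡ 10 (mod 20): gcd(105, 20) = 5; 10 - 15 = -5, which IS divisible by 5, so compatible.
    Write x = 15 + 105·t and substitute into x ≡ 10 (mod 20): 105·t ≡ 10 − 15 = -5 (mod 20).
    Divide the congruence (and modulus) by g = 5: 21·t ≡ -1 (mod 4).
    Reduce coefficients mod 4: 1·t ≡ 3 (mod 4).
    So t ≡ 3 (mod 4).
    Then x = 15 + 105·3 = 330, valid modulo lcm(105, 20) = 420: x ≡ 330 (mod 420).
Verify: 330 mod 15 = 0, 330 mod 21 = 15, 330 mod 20 = 10.

x ≡ 330 (mod 420).


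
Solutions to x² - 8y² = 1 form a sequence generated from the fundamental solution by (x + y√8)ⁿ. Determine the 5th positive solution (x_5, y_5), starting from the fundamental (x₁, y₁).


Step 1: Find the fundamental solution (x₁, y₁) of x² - 8y² = 1.
  Expand √8 as a continued fraction. a₀ = ⌊√8⌋ = 2; iterate m_{k+1} = d_k·a_k − m_k, d_{k+1} = (8 − m_{k+1}²)/d_k, a_{k+1} = ⌊(a₀ + m_{k+1})/d_{k+1}⌋ (starting m₀ = 0, d₀ = 1), with convergents p_k = a_k·p_{k-1} + p_{k-2}, q_k = a_k·q_{k-1} + q_{k-2} (p₋₁ = 1, q₋₁ = 0):
  k = 0: a₀ = 2; p₀/q₀ = 2/1; p₀² − 8·q₀² = 4 − 8 = -4.
  k = 1: m = 2, d = 4, a = ⌊(2 + 2)/4⌋ = 1; p/q = (1·2 + 1)/(1·1 + 0) = 3/1; p² − 8·q² = 9 − 8 = 1.
  The first convergent with p² − 8·q² = 1 gives the fundamental solution (x₁, y₁) = (3, 1).
Step 2: Apply the recurrence (x_{n+1}, y_{n+1}) = (x₁x_n + 8y₁y_n, x₁y_n + y₁x_n) repeatedly.
  From (x_1, y_1) = (3, 1): x_2 = 3·3 + 8·1·1 = 17; y_2 = 3·1 + 1·3 = 6.
  From (x_2, y_2) = (17, 6): x_3 = 3·17 + 8·1·6 = 99; y_3 = 3·6 + 1·17 = 35.
  From (x_3, y_3) = (99, 35): x_4 = 3·99 + 8·1·35 = 577; y_4 = 3·35 + 1·99 = 204.
  From (x_4, y_4) = (577, 204): x_5 = 3·577 + 8·1·204 = 3363; y_5 = 3·204 + 1·577 = 1189.
Step 3: Verify x_5² - 8·y_5² = 11309769 - 11309768 = 1 (should be 1). ✓

(x_1, y_1) = (3, 1); (x_5, y_5) = (3363, 1189).


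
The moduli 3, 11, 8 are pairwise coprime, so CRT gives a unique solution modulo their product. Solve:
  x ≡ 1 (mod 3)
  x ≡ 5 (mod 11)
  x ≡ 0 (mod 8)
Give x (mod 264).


Moduli 3, 11, 8 are pairwise coprime; by CRT there is a unique solution modulo M = 3 · 11 · 8 = 264.
Solve pairwise, accumulating the modulus:
  Start with x ≡ 1 (mod 3).
  Combine with x ≡ 5 (mod 11): since gcd(3, 11) = 1, we get a unique residue mod 33.
    Write x = 1 + 3·t and substitute into x ≡ 5 (mod 11): 3·t ≡ 5 − 1 = 4 (mod 11).
    The inverse of 3 mod 11 is 4 (since 3·4 = 12 = 1·11 + 1), so t ≡ 4·4 = 16 ≡ 5 (mod 11).
    Then x = 1 + 3·5 = 16, valid modulo lcm(3, 11) = 33: x ≡ 16 (mod 33).
  Combine with x ≡ 0 (mod 8): since gcd(33, 8) = 1, we get a unique residue mod 264.
    Write x = 16 + 33·t and substitute into x ≡ 0 (mod 8): 33·t ≡ 0 − 16 = -16 (mod 8).
    Reduce coefficients mod 8: 1·t ≡ 0 (mod 8).
    So t ≡ 0 (mod 8).
    Then x = 16 + 33·0 = 16, valid modulo lcm(33, 8) = 264: x ≡ 16 (mod 264).
Verify: 16 mod 3 = 1 ✓, 16 mod 11 = 5 ✓, 16 mod 8 = 0 ✓.

x ≡ 16 (mod 264).


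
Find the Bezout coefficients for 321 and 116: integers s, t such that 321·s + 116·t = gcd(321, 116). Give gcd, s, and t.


Euclidean algorithm on (321, 116) — divide until remainder is 0:
  321 = 2 · 116 + 89
  116 = 1 · 89 + 27
  89 = 3 · 27 + 8
  27 = 3 · 8 + 3
  8 = 2 · 3 + 2
  3 = 1 · 2 + 1
  2 = 2 · 1 + 0
gcd(321, 116) = 1.
Track Bezout coefficients alongside the remainders: start with r₀ = 321 = a·1 + b·0 (s = 1, t = 0) and r₁ = 116 = a·0 + b·1 (s = 0, t = 1); each new remainder r_{k+1} = r_{k-1} − q_k·r_k inherits s_{k+1} = s_{k-1} − q_k·s_k, t_{k+1} = t_{k-1} − q_k·t_k, so r_k = a·s_k + b·t_k at every step:
  q = 2: r = 89, s = 1 − 2·0 = 1, t = 0 − 2·1 = -2  (check: 321·1 + 116·(-2) = 89)
  q = 1: r = 27, s = 0 − 1·1 = -1, t = 1 − 1·(-2) = 3  (check: 321·(-1) + 116·3 = 27)
  q = 3: r = 8, s = 1 − 3·(-1) = 4, t = -2 − 3·3 = -11  (check: 321·4 + 116·(-11) = 8)
  q = 3: r = 3, s = -1 − 3·4 = -13, t = 3 − 3·(-11) = 36  (check: 321·(-13) + 116·36 = 3)
  q = 2: r = 2, s = 4 − 2·(-13) = 30, t = -11 − 2·36 = -83  (check: 321·30 + 116·(-83) = 2)
  q = 1: r = 1, s = -13 − 1·30 = -43, t = 36 − 1·(-83) = 119  (check: 321·(-43) + 116·119 = 1)
The row with r = 1 (the gcd) gives the Bezout coefficients s = -43, t = 119.
Result: 321 · (-43) + 116 · (119) = 1.

gcd(321, 116) = 1; s = -43, t = 119 (check: 321·(-43) + 116·119 = 1).


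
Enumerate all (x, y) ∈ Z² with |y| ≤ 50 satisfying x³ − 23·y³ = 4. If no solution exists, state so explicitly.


The equation is x³ - 23y³ = 4. For fixed y, x³ = 23·y³ + 4, so a solution requires the RHS to be a perfect cube.
Strategy: iterate y from -50 to 50, compute RHS = 23·y³ + 4, and check whether it is a (positive or negative) perfect cube.
Check small values of y:
  y = 0: RHS = 4 is not a perfect cube.
  y = 1: RHS = 27 = (3)³ ⇒ x = 3 works.
  y = -1: RHS = -19 is not a perfect cube.
  y = 2: RHS = 188 is not a perfect cube.
  y = -2: RHS = -180 is not a perfect cube.
  y = 3: RHS = 625 is not a perfect cube.
  y = -3: RHS = -617 is not a perfect cube.
Continuing the search up to |y| = 50 finds no further solutions beyond those listed.
Collected solutions: (3, 1).

Solutions (with |y| ≤ 50): (3, 1).


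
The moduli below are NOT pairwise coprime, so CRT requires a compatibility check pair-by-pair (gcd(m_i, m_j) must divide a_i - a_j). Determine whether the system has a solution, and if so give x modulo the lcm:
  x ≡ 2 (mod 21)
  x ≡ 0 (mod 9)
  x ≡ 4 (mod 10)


Moduli 21, 9, 10 are not pairwise coprime, so CRT works modulo lcm(m_i) when all pairwise compatibility conditions hold.
Pairwise compatibility: gcd(m_i, m_j) must divide a_i - a_j for every pair.
Merge one congruence at a time:
  Start: x ≡ 2 (mod 21).
  Combine with x ≡ 0 (mod 9): gcd(21, 9) = 3, and 0 - 2 = -2 is NOT divisible by 3.
    ⇒ system is inconsistent (no integer solution).

No solution (the system is inconsistent).


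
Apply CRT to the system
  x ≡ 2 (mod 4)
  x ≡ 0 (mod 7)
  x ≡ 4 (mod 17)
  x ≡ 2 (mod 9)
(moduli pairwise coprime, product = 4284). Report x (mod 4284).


Product of moduli M = 4 · 7 · 17 · 9 = 4284.
Merge one congruence at a time:
  Start: x ≡ 2 (mod 4).
  Combine with x ≡ 0 (mod 7); new modulus lcm = 28.
    Write x = 2 + 4·t and substitute into x ≡ 0 (mod 7): 4·t ≡ 0 − 2 = -2 (mod 7).
    Reduce coefficients mod 7: 4·t ≡ 5 (mod 7).
    The inverse of 4 mod 7 is 2 (since 4·2 = 8 = 1·7 + 1), so t ≡ 2·5 = 10 ≡ 3 (mod 7).
    Then x = 2 + 4·3 = 14, valid modulo lcm(4, 7) = 28: x ≡ 14 (mod 28).
  Combine with x ≡ 4 (mod 17); new modulus lcm = 476.
    Write x = 14 + 28·t and substitute into x ≡ 4 (mod 17): 28·t ≡ 4 − 14 = -10 (mod 17).
    Reduce coefficients mod 17: 11·t ≡ 7 (mod 17).
    The inverse of 11 mod 17 is 14 (since 11·14 = 154 = 9·17 + 1), so t ≡ 14·7 = 98 ≡ 13 (mod 17).
    Then x = 14 + 28·13 = 378, valid modulo lcm(28, 17) = 476: x ≡ 378 (mod 476).
  Combine with x ≡ 2 (mod 9); new modulus lcm = 4284.
    Write x = 378 + 476·t and substitute into x ≡ 2 (mod 9): 476·t ≡ 2 − 378 = -376 (mod 9).
    Reduce coefficients mod 9: 8·t ≡ 2 (mod 9).
    The inverse of 8 mod 9 is 8 (since 8·8 = 64 = 7·9 + 1), so t ≡ 8·2 = 16 ≡ 7 (mod 9).
    Then x = 378 + 476·7 = 3710, valid modulo lcm(476, 9) = 4284: x ≡ 3710 (mod 4284).
Verify against each original: 3710 mod 4 = 2, 3710 mod 7 = 0, 3710 mod 17 = 4, 3710 mod 9 = 2.

x ≡ 3710 (mod 4284).


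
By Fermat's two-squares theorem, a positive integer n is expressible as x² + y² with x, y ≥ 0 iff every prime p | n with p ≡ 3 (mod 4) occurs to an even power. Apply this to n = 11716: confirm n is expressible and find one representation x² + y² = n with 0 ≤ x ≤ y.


Step 1: Factor n = 11716 = 2^2 · 29 · 101.
Step 2: Check the mod-4 condition on each prime factor: 2 = 2 (special); 29 ≡ 1 (mod 4), exponent 1; 101 ≡ 1 (mod 4), exponent 1.
All primes ≡ 3 (mod 4) appear to even exponent (or don't appear), so by the two-squares theorem n IS expressible as a sum of two squares.
Step 3: Build a representation. Group n = k² · m with k = 2 and m = 29 · 101 = 2929 (a product of primes ≡ 1 (mod 4)); a representation of m scales to one of n via (k·x)² + (k·y)² = k²(x² + y²). Each prime p ≡ 1 (mod 4) is itself a sum of two squares; find a² by testing p − a² for a perfect square:
  29: 29 − 1² = 28, 29 − 2² = 25 = 5² ⇒ 29 = 2² + 5².
  101: 101 − 1² = 100 = 10² ⇒ 101 = 1² + 10².
  Combine using the Brahmagupta–Fibonacci identity (a² + b²)(c² + d²) = (ac − bd)² + (ad + bc)² = (ac + bd)² + (ad − bc)²:
  29 · 101 = 2929: from (2² + 5²)(1² + 10²), take (2·1 − 5·10, 2·10 + 5·1) = (2 − 50, 20 + 5) = (-48, 25); dropping signs (only squares matter) gives (48, 25); check 48² + 25² = 2304 + 625 = 2929 ✓.
  Scale by k = 2: (2·48, 2·25) = (96, 50).
Step 4: Order so x ≤ y and verify: 50² + 96² = 2500 + 9216 = 11716 = n. ✓

n = 11716 = 50² + 96² (one valid representation with x ≤ y).


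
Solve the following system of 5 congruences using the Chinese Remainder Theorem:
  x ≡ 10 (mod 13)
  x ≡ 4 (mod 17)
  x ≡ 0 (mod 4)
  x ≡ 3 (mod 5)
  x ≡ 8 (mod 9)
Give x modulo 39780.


Product of moduli M = 13 · 17 · 4 · 5 · 9 = 39780.
Merge one congruence at a time:
  Start: x ≡ 10 (mod 13).
  Combine with x ≡ 4 (mod 17); new modulus lcm = 221.
    Write x = 10 + 13·t and substitute into x ≡ 4 (mod 17): 13·t ≡ 4 − 10 = -6 (mod 17).
    Reduce coefficients mod 17: 13·t ≡ 11 (mod 17).
    The inverse of 13 mod 17 is 4 (since 13·4 = 52 = 3·17 + 1), so t ≡ 4·11 = 44 ≡ 10 (mod 17).
    Then x = 10 + 13·10 = 140, valid modulo lcm(13, 17) = 221: x ≡ 140 (mod 221).
  Combine with x ≡ 0 (mod 4); new modulus lcm = 884.
    Write x = 140 + 221·t and substitute into x ≡ 0 (mod 4): 221·t ≡ 0 − 140 = -140 (mod 4).
    Reduce coefficients mod 4: 1·t ≡ 0 (mod 4).
    So t ≡ 0 (mod 4).
    Then x = 140 + 221·0 = 140, valid modulo lcm(221, 4) = 884: x ≡ 140 (mod 884).
  Combine with x ≡ 3 (mod 5); new modulus lcm = 4420.
    Write x = 140 + 884·t and substitute into x ≡ 3 (mod 5): 884·t ≡ 3 − 140 = -137 (mod 5).
    Reduce coefficients mod 5: 4·t ≡ 3 (mod 5).
    The inverse of 4 mod 5 is 4 (since 4·4 = 16 = 3·5 + 1), so t ≡ 4·3 = 12 ≡ 2 (mod 5).
    Then x = 140 + 884·2 = 1908, valid modulo lcm(884, 5) = 4420: x ≡ 1908 (mod 4420).
  Combine with x ≡ 8 (mod 9); new modulus lcm = 39780.
    Write x = 1908 + 4420·t and substitute into x ≡ 8 (mod 9): 4420·t ≡ 8 − 1908 = -1900 (mod 9).
    Reduce coefficients mod 9: 1·t ≡ 8 (mod 9).
    So t ≡ 8 (mod 9).
    Then x = 1908 + 4420·8 = 37268, valid modulo lcm(4420, 9) = 39780: x ≡ 37268 (mod 39780).
Verify against each original: 37268 mod 13 = 10, 37268 mod 17 = 4, 37268 mod 4 = 0, 37268 mod 5 = 3, 37268 mod 9 = 8.

x ≡ 37268 (mod 39780).


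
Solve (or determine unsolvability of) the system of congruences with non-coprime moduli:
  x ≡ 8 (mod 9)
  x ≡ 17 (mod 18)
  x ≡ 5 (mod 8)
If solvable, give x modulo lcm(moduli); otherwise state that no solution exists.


Moduli 9, 18, 8 are not pairwise coprime, so CRT works modulo lcm(m_i) when all pairwise compatibility conditions hold.
Pairwise compatibility: gcd(m_i, m_j) must divide a_i - a_j for every pair.
Merge one congruence at a time:
  Start: x ≡ 8 (mod 9).
  Combine with x ≡ 17 (mod 18): gcd(9, 18) = 9; 17 - 8 = 9, which IS divisible by 9, so compatible.
    Write x = 8 + 9·t and substitute into x ≡ 17 (mod 18): 9·t ≡ 17 − 8 = 9 (mod 18).
    Divide the congruence (and modulus) by g = 9: 1·t ≡ 1 (mod 2).
    So t ≡ 1 (mod 2).
    Then x = 8 + 9·1 = 17, valid modulo lcm(9, 18) = 18: x ≡ 17 (mod 18).
  Combine with x ≡ 5 (mod 8): gcd(18, 8) = 2; 5 - 17 = -12, which IS divisible by 2, so compatible.
    Write x = 17 + 18·t and substitute into x ≡ 5 (mod 8): 18·t ≡ 5 − 17 = -12 (mod 8).
    Divide the congruence (and modulus) by g = 2: 9·t ≡ -6 (mod 4).
    Reduce coefficients mod 4: 1·t ≡ 2 (mod 4).
    So t ≡ 2 (mod 4).
    Then x = 17 + 18·2 = 53, valid modulo lcm(18, 8) = 72: x ≡ 53 (mod 72).
Verify: 53 mod 9 = 8, 53 mod 18 = 17, 53 mod 8 = 5.

x ≡ 53 (mod 72).


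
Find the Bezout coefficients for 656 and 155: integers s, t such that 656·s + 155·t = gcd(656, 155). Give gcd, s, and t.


Euclidean algorithm on (656, 155) — divide until remainder is 0:
  656 = 4 · 155 + 36
  155 = 4 · 36 + 11
  36 = 3 · 11 + 3
  11 = 3 · 3 + 2
  3 = 1 · 2 + 1
  2 = 2 · 1 + 0
gcd(656, 155) = 1.
Track Bezout coefficients alongside the remainders: start with r₀ = 656 = a·1 + b·0 (s = 1, t = 0) and r₁ = 155 = a·0 + b·1 (s = 0, t = 1); each new remainder r_{k+1} = r_{k-1} − q_k·r_k inherits s_{k+1} = s_{k-1} − q_k·s_k, t_{k+1} = t_{k-1} − q_k·t_k, so r_k = a·s_k + b·t_k at every step:
  q = 4: r = 36, s = 1 − 4·0 = 1, t = 0 − 4·1 = -4  (check: 656·1 + 155·(-4) = 36)
  q = 4: r = 11, s = 0 − 4·1 = -4, t = 1 − 4·(-4) = 17  (check: 656·(-4) + 155·17 = 11)
  q = 3: r = 3, s = 1 − 3·(-4) = 13, t = -4 − 3·17 = -55  (check: 656·13 + 155·(-55) = 3)
  q = 3: r = 2, s = -4 − 3·13 = -43, t = 17 − 3·(-55) = 182  (check: 656·(-43) + 155·182 = 2)
  q = 1: r = 1, s = 13 − 1·(-43) = 56, t = -55 − 1·182 = -237  (check: 656·56 + 155·(-237) = 1)
The row with r = 1 (the gcd) gives the Bezout coefficients s = 56, t = -237.
Result: 656 · (56) + 155 · (-237) = 1.

gcd(656, 155) = 1; s = 56, t = -237 (check: 656·56 + 155·(-237) = 1).
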